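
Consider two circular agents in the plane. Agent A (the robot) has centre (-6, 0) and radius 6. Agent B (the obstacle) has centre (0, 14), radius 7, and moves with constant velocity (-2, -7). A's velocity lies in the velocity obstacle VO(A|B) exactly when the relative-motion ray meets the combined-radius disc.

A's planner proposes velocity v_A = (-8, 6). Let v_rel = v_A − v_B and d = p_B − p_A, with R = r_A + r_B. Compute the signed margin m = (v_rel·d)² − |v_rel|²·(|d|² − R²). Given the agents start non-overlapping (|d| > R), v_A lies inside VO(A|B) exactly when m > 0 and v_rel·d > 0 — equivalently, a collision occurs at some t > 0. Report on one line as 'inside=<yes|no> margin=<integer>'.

d = (6, 14),  |d|² = 232;  R = 6+7 = 13,  c = 232−13² = 63
v_rel = (-6, 13),  |v_rel|² = 205;  v_rel·d = (-6)·(6) + (13)·(14) = 146
205·t² − 292·t + 63 = 0  ⇒  m = 146² − 205·63 = 8401
m = 8401 > 0,  v_rel·d = 146 > 0  ⇒  inside

inside=yes margin=8401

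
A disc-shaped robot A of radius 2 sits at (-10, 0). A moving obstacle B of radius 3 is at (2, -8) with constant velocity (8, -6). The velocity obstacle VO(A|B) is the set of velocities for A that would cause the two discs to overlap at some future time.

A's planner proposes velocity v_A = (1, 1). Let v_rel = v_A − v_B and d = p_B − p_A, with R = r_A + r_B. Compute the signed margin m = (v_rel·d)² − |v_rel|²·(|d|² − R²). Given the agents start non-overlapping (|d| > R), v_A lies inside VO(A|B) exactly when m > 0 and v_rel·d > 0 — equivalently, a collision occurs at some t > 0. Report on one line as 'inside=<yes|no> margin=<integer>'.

d = (12, -8),  |d|² = 208;  R = 2+3 = 5,  c = 208−5² = 183
v_rel = (-7, 7),  |v_rel|² = 98;  v_rel·d = (-7)·(12) + (7)·(-8) = -140
98·t² + 280·t + 183 = 0  ⇒  m = (-140)² − 98·183 = 1666
m = 1666 > 0,  v_rel·d = -140 < 0  ⇒  outside

inside=no margin=1666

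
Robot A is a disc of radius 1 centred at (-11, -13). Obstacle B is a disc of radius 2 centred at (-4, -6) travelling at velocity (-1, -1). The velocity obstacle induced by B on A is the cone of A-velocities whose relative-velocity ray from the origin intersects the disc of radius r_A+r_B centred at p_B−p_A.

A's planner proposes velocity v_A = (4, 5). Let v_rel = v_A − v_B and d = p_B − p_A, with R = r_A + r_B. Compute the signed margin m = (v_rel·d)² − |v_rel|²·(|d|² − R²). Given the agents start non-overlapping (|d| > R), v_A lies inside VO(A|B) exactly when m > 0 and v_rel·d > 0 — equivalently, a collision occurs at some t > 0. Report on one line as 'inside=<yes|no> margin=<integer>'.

d = (7, 7),  |d|² = 98;  R = 1+2 = 3,  c = 98−3² = 89
v_rel = (5, 6),  |v_rel|² = 61;  v_rel·d = (5)·(7) + (6)·(7) = 77
61·t² − 154·t + 89 = 0  ⇒  m = 77² − 61·89 = 500
m = 500 > 0,  v_rel·d = 77 > 0  ⇒  inside

inside=yes margin=500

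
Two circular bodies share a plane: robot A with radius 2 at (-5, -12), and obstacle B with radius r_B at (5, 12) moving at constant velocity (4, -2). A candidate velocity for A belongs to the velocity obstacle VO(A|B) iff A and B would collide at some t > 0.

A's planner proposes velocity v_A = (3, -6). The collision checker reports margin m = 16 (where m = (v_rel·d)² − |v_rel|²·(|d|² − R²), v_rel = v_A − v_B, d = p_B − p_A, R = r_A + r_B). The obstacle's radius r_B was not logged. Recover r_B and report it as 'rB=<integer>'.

m = 16
d = (10, 24);  v_rel = (-1, -4),  |v_rel|² = 17
v_rel×d = (-1)·(24) − (-4)·(10) = 16
since m = R²·17 − 16²:  R² = (256 + 16) / 17 = 16
R = √16 = 4  ⇒  r_B = 4 − 2 = 2

rB=2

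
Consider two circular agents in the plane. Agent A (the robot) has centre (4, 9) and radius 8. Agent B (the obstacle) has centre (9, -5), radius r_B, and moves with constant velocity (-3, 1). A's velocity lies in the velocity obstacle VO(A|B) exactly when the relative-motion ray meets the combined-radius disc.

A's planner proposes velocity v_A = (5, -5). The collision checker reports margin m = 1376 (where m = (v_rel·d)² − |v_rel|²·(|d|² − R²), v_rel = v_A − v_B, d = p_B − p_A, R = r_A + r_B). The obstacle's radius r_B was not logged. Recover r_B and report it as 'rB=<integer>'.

m = 1376
d = (5, -14);  v_rel = (8, -6),  |v_rel|² = 100
v_rel×d = (8)·(-14) − (-6)·(5) = -82
since m = R²·100 − (-82)²:  R² = (6724 + 1376) / 100 = 81
R = √81 = 9  ⇒  r_B = 9 − 8 = 1

rB=1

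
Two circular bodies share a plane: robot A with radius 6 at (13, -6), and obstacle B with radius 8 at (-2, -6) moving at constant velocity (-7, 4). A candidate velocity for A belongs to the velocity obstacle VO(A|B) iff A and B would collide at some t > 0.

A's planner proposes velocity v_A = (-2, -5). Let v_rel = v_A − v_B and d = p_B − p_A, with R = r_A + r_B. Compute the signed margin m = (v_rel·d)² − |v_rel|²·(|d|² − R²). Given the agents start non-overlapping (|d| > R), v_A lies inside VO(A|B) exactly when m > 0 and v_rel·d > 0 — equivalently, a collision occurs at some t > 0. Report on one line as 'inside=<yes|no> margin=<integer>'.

d = (-15, 0),  |d|² = 225;  R = 6+8 = 14,  c = 225−14² = 29
v_rel = (5, -9),  |v_rel|² = 106;  v_rel·d = (5)·(-15) + (-9)·(0) = -75
106·t² + 150·t + 29 = 0  ⇒  m = (-75)² − 106·29 = 2551
m = 2551 > 0,  v_rel·d = -75 < 0  ⇒  outside

inside=no margin=2551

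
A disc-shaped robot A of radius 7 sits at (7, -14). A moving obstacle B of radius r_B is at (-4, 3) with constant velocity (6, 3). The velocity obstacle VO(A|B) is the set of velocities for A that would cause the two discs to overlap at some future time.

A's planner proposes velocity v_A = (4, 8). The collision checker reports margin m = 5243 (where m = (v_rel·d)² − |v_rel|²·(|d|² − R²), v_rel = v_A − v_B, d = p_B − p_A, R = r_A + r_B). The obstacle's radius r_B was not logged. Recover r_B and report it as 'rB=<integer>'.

m = 5243
d = (-11, 17);  v_rel = (-2, 5),  |v_rel|² = 29
v_rel×d = (-2)·(17) − (5)·(-11) = 21
since m = R²·29 − 21²:  R² = (441 + 5243) / 29 = 196
R = √196 = 14  ⇒  r_B = 14 − 7 = 7

rB=7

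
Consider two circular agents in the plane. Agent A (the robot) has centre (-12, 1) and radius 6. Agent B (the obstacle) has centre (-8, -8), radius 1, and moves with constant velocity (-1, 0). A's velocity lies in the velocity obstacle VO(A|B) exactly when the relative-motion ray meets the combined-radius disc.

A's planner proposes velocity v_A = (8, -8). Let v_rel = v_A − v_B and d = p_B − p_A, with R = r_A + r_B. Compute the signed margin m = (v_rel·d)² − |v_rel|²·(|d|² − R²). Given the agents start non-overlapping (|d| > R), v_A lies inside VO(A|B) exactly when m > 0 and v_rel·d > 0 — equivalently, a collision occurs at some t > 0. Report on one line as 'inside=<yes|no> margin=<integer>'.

d = (4, -9),  |d|² = 97;  R = 6+1 = 7,  c = 97−7² = 48
v_rel = (9, -8),  |v_rel|² = 145;  v_rel·d = (9)·(4) + (-8)·(-9) = 108
145·t² − 216·t + 48 = 0  ⇒  m = 108² − 145·48 = 4704
m = 4704 > 0,  v_rel·d = 108 > 0  ⇒  inside

inside=yes margin=4704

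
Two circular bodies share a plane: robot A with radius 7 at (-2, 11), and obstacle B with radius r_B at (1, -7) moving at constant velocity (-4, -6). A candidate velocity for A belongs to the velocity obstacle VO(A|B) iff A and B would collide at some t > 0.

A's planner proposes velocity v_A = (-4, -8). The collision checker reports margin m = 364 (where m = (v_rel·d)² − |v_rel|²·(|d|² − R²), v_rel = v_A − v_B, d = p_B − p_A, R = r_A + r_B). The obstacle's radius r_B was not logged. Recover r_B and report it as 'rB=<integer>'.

m = 364
d = (3, -18);  v_rel = (0, -2),  |v_rel|² = 4
v_rel×d = (0)·(-18) − (-2)·(3) = 6
since m = R²·4 − 6²:  R² = (36 + 364) / 4 = 100
R = √100 = 10  ⇒  r_B = 10 − 7 = 3

rB=3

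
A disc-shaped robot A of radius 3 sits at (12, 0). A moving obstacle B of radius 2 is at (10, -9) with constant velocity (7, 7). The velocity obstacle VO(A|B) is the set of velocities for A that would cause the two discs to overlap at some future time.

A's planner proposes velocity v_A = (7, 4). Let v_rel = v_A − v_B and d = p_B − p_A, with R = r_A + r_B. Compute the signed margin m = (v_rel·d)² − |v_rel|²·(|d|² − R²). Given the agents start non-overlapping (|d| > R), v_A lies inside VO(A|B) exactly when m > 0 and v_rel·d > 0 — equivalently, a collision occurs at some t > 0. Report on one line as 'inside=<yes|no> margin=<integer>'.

d = (-2, -9),  |d|² = 85;  R = 3+2 = 5,  c = 85−5² = 60
v_rel = (0, -3),  |v_rel|² = 9;  v_rel·d = (0)·(-2) + (-3)·(-9) = 27
9·t² − 54·t + 60 = 0  ⇒  m = 27² − 9·60 = 189
m = 189 > 0,  v_rel·d = 27 > 0  ⇒  inside

inside=yes margin=189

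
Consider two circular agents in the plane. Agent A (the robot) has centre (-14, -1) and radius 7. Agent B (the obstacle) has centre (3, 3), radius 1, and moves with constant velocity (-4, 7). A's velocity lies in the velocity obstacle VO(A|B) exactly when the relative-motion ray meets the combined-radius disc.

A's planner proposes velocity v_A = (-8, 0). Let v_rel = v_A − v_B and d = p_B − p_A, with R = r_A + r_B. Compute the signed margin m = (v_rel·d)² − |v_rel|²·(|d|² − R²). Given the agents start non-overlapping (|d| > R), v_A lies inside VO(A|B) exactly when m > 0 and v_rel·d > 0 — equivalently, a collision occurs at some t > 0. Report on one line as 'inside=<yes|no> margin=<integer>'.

d = (17, 4),  |d|² = 305;  R = 7+1 = 8,  c = 305−8² = 241
v_rel = (-4, -7),  |v_rel|² = 65;  v_rel·d = (-4)·(17) + (-7)·(4) = -96
65·t² + 192·t + 241 = 0  ⇒  m = (-96)² − 65·241 = -6449
m = -6449 < 0,  v_rel·d = -96 < 0  ⇒  outside

inside=no margin=-6449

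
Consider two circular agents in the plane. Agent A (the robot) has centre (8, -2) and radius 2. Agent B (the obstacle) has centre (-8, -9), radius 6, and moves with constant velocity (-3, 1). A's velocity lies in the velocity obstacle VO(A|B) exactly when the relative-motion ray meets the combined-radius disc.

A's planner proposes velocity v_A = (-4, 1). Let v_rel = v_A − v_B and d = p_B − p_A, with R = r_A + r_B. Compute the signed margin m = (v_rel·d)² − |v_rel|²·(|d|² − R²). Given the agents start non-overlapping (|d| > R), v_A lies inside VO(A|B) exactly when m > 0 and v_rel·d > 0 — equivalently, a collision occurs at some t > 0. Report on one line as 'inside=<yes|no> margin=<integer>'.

d = (-16, -7),  |d|² = 305;  R = 2+6 = 8,  c = 305−8² = 241
v_rel = (-1, 0),  |v_rel|² = 1;  v_rel·d = (-1)·(-16) + (0)·(-7) = 16
1·t² − 32·t + 241 = 0  ⇒  m = 16² − 1·241 = 15
m = 15 > 0,  v_rel·d = 16 > 0  ⇒  inside

inside=yes margin=15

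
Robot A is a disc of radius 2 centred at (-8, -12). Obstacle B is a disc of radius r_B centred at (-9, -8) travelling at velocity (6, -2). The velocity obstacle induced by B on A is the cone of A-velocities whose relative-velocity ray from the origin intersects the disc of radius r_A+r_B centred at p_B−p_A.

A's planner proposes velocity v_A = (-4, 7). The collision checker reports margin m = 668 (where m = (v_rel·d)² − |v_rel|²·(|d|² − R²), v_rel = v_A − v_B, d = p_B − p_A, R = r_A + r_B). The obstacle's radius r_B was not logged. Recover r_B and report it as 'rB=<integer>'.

m = 668
d = (-1, 4);  v_rel = (-10, 9),  |v_rel|² = 181
v_rel×d = (-10)·(4) − (9)·(-1) = -31
since m = R²·181 − (-31)²:  R² = (961 + 668) / 181 = 9
R = √9 = 3  ⇒  r_B = 3 − 2 = 1

rB=1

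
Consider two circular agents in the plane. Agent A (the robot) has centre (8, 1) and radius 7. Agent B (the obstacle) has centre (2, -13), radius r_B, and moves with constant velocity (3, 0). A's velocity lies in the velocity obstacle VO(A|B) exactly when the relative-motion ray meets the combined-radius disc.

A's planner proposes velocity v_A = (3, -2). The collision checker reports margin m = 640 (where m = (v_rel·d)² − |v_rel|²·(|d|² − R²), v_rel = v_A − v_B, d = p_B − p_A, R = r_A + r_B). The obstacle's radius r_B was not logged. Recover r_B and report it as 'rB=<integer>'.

m = 640
d = (-6, -14);  v_rel = (0, -2),  |v_rel|² = 4
v_rel×d = (0)·(-14) − (-2)·(-6) = -12
since m = R²·4 − (-12)²:  R² = (144 + 640) / 4 = 196
R = √196 = 14  ⇒  r_B = 14 − 7 = 7

rB=7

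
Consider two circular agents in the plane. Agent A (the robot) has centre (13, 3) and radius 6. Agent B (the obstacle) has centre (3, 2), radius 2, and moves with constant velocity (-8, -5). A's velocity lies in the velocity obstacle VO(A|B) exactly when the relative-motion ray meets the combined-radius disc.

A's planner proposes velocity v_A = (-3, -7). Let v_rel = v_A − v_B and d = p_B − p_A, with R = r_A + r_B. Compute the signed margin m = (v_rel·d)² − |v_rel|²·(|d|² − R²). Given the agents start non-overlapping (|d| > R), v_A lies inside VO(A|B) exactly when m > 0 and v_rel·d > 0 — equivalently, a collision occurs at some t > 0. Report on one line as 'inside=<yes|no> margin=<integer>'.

d = (-10, -1),  |d|² = 101;  R = 6+2 = 8,  c = 101−8² = 37
v_rel = (5, -2),  |v_rel|² = 29;  v_rel·d = (5)·(-10) + (-2)·(-1) = -48
29·t² + 96·t + 37 = 0  ⇒  m = (-48)² − 29·37 = 1231
m = 1231 > 0,  v_rel·d = -48 < 0  ⇒  outside

inside=no margin=1231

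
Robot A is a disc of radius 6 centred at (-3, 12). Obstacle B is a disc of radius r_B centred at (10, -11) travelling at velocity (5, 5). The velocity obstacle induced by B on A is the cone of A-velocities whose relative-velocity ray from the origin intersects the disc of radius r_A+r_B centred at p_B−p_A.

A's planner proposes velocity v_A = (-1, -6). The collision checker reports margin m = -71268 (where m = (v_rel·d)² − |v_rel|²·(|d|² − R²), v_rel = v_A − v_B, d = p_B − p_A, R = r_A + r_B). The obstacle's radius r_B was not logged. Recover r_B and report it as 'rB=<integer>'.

m = -71268
d = (13, -23);  v_rel = (-6, -11),  |v_rel|² = 157
v_rel×d = (-6)·(-23) − (-11)·(13) = 281
since m = R²·157 − 281²:  R² = (78961 + -71268) / 157 = 49
R = √49 = 7  ⇒  r_B = 7 − 6 = 1

rB=1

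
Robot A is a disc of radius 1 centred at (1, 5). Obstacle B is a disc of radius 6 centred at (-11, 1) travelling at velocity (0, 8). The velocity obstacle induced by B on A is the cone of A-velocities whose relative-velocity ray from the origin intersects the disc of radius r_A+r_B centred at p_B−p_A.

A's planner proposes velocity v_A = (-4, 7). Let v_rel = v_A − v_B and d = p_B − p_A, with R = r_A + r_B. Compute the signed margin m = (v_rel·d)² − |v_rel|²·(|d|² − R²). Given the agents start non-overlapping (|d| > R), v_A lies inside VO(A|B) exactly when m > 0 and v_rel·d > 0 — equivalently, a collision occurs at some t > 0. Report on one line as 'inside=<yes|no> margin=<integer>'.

d = (-12, -4),  |d|² = 160;  R = 1+6 = 7,  c = 160−7² = 111
v_rel = (-4, -1),  |v_rel|² = 17;  v_rel·d = (-4)·(-12) + (-1)·(-4) = 52
17·t² − 104·t + 111 = 0  ⇒  m = 52² − 17·111 = 817
m = 817 > 0,  v_rel·d = 52 > 0  ⇒  inside

inside=yes margin=817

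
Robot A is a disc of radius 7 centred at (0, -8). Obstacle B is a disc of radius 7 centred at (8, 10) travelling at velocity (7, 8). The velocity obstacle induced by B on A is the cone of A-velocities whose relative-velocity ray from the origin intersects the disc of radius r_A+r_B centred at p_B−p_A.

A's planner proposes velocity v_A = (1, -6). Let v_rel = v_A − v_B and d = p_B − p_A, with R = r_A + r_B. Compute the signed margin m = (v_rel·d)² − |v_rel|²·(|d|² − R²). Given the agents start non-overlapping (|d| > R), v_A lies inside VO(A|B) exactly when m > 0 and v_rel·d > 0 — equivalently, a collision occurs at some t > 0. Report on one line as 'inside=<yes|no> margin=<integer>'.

d = (8, 18),  |d|² = 388;  R = 7+7 = 14,  c = 388−14² = 192
v_rel = (-6, -14),  |v_rel|² = 232;  v_rel·d = (-6)·(8) + (-14)·(18) = -300
232·t² + 600·t + 192 = 0  ⇒  m = (-300)² − 232·192 = 45456
m = 45456 > 0,  v_rel·d = -300 < 0  ⇒  outside

inside=no margin=45456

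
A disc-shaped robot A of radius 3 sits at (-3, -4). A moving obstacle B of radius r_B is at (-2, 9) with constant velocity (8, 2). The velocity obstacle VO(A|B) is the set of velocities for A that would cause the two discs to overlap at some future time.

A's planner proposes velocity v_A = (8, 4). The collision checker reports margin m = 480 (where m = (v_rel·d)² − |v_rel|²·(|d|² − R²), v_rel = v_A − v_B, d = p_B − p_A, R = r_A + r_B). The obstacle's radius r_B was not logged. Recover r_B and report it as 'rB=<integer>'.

m = 480
d = (1, 13);  v_rel = (0, 2),  |v_rel|² = 4
v_rel×d = (0)·(13) − (2)·(1) = -2
since m = R²·4 − (-2)²:  R² = (4 + 480) / 4 = 121
R = √121 = 11  ⇒  r_B = 11 − 3 = 8

rB=8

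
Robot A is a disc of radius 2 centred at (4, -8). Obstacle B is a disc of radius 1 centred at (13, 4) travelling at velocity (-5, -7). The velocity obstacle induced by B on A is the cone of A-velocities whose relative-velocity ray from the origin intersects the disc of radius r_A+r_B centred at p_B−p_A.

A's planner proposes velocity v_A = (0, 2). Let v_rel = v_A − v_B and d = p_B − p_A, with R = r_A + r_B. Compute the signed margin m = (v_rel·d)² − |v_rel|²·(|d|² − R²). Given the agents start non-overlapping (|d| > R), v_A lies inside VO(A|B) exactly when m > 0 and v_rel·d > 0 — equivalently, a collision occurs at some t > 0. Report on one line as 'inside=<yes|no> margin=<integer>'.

d = (9, 12),  |d|² = 225;  R = 2+1 = 3,  c = 225−3² = 216
v_rel = (5, 9),  |v_rel|² = 106;  v_rel·d = (5)·(9) + (9)·(12) = 153
106·t² − 306·t + 216 = 0  ⇒  m = 153² − 106·216 = 513
m = 513 > 0,  v_rel·d = 153 > 0  ⇒  inside

inside=yes margin=513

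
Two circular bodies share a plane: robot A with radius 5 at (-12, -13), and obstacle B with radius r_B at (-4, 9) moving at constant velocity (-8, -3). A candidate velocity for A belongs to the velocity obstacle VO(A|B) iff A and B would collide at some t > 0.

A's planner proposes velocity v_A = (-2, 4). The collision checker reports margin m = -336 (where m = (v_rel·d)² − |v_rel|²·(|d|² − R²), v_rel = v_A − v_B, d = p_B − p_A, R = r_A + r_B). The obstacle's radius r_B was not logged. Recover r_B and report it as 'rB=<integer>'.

m = -336
d = (8, 22);  v_rel = (6, 7),  |v_rel|² = 85
v_rel×d = (6)·(22) − (7)·(8) = 76
since m = R²·85 − 76²:  R² = (5776 + -336) / 85 = 64
R = √64 = 8  ⇒  r_B = 8 − 5 = 3

rB=3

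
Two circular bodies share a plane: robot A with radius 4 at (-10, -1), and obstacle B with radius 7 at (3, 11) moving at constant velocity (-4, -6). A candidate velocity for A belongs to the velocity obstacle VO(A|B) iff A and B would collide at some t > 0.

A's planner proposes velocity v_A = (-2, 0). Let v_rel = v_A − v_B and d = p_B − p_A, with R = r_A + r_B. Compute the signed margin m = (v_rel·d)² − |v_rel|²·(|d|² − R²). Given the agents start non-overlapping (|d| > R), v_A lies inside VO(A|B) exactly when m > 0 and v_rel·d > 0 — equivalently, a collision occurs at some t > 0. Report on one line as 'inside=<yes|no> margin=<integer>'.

d = (13, 12),  |d|² = 313;  R = 4+7 = 11,  c = 313−11² = 192
v_rel = (2, 6),  |v_rel|² = 40;  v_rel·d = (2)·(13) + (6)·(12) = 98
40·t² − 196·t + 192 = 0  ⇒  m = 98² − 40·192 = 1924
m = 1924 > 0,  v_rel·d = 98 > 0  ⇒  inside

inside=yes margin=1924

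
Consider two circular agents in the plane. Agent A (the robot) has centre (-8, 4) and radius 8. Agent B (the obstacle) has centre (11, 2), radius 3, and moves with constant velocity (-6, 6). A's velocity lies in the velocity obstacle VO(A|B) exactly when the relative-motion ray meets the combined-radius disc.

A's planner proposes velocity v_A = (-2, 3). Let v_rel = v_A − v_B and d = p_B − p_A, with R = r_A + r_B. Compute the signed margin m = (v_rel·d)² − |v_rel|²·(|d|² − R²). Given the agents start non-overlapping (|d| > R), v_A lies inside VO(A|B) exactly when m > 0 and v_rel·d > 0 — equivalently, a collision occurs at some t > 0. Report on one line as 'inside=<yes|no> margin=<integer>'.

d = (19, -2),  |d|² = 365;  R = 8+3 = 11,  c = 365−11² = 244
v_rel = (4, -3),  |v_rel|² = 25;  v_rel·d = (4)·(19) + (-3)·(-2) = 82
25·t² − 164·t + 244 = 0  ⇒  m = 82² − 25·244 = 624
m = 624 > 0,  v_rel·d = 82 > 0  ⇒  inside

inside=yes margin=624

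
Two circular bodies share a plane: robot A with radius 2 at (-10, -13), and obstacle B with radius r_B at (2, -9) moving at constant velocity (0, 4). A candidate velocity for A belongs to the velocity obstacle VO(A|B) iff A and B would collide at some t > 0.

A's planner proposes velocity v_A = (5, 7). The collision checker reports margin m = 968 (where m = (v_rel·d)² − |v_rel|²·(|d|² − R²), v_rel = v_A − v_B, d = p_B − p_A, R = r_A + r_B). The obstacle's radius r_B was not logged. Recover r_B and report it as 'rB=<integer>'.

m = 968
d = (12, 4);  v_rel = (5, 3),  |v_rel|² = 34
v_rel×d = (5)·(4) − (3)·(12) = -16
since m = R²·34 − (-16)²:  R² = (256 + 968) / 34 = 36
R = √36 = 6  ⇒  r_B = 6 − 2 = 4

rB=4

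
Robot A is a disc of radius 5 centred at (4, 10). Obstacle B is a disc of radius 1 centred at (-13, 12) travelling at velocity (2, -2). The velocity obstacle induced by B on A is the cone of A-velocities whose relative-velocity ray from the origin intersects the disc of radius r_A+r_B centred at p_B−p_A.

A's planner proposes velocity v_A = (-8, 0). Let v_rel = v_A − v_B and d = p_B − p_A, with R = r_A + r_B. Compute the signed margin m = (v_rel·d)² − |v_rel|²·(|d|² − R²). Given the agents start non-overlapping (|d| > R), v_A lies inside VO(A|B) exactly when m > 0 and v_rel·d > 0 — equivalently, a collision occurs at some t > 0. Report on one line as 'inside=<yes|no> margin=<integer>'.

d = (-17, 2),  |d|² = 293;  R = 5+1 = 6,  c = 293−6² = 257
v_rel = (-10, 2),  |v_rel|² = 104;  v_rel·d = (-10)·(-17) + (2)·(2) = 174
104·t² − 348·t + 257 = 0  ⇒  m = 174² − 104·257 = 3548
m = 3548 > 0,  v_rel·d = 174 > 0  ⇒  inside

inside=yes margin=3548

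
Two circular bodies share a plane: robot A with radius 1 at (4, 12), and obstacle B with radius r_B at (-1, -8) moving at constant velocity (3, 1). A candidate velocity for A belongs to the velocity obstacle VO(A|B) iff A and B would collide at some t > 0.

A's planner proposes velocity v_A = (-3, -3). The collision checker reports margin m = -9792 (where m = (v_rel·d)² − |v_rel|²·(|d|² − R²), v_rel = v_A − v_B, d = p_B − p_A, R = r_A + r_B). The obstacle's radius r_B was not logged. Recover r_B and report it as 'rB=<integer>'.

m = -9792
d = (-5, -20);  v_rel = (-6, -4),  |v_rel|² = 52
v_rel×d = (-6)·(-20) − (-4)·(-5) = 100
since m = R²·52 − 100²:  R² = (10000 + -9792) / 52 = 4
R = √4 = 2  ⇒  r_B = 2 − 1 = 1

rB=1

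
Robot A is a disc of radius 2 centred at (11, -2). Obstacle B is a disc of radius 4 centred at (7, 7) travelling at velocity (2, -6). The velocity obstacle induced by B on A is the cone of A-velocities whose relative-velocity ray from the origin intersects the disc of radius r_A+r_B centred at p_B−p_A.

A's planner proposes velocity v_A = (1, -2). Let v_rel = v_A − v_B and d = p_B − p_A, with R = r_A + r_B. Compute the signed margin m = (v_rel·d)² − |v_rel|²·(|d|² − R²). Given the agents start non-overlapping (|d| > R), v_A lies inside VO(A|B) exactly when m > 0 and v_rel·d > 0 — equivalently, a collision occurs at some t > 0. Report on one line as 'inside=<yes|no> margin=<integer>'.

d = (-4, 9),  |d|² = 97;  R = 2+4 = 6,  c = 97−6² = 61
v_rel = (-1, 4),  |v_rel|² = 17;  v_rel·d = (-1)·(-4) + (4)·(9) = 40
17·t² − 80·t + 61 = 0  ⇒  m = 40² − 17·61 = 563
m = 563 > 0,  v_rel·d = 40 > 0  ⇒  inside

inside=yes margin=563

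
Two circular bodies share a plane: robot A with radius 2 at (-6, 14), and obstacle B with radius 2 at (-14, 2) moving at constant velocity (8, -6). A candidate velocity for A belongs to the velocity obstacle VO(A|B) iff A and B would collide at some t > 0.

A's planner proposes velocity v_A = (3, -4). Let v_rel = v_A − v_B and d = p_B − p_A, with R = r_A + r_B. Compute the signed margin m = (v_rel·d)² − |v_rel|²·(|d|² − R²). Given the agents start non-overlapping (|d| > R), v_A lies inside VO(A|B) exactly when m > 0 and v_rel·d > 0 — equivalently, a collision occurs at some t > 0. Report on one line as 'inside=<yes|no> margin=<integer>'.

d = (-8, -12),  |d|² = 208;  R = 2+2 = 4,  c = 208−4² = 192
v_rel = (-5, 2),  |v_rel|² = 29;  v_rel·d = (-5)·(-8) + (2)·(-12) = 16
29·t² − 32·t + 192 = 0  ⇒  m = 16² − 29·192 = -5312
m = -5312 < 0,  v_rel·d = 16 > 0  ⇒  outside

inside=no margin=-5312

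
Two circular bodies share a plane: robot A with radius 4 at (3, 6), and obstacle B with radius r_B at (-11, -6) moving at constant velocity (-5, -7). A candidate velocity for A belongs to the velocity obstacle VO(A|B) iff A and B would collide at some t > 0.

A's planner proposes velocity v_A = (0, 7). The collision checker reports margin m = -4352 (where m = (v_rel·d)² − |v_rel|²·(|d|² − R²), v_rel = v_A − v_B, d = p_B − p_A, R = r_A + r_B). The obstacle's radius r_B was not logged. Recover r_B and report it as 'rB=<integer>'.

m = -4352
d = (-14, -12);  v_rel = (5, 14),  |v_rel|² = 221
v_rel×d = (5)·(-12) − (14)·(-14) = 136
since m = R²·221 − 136²:  R² = (18496 + -4352) / 221 = 64
R = √64 = 8  ⇒  r_B = 8 − 4 = 4

rB=4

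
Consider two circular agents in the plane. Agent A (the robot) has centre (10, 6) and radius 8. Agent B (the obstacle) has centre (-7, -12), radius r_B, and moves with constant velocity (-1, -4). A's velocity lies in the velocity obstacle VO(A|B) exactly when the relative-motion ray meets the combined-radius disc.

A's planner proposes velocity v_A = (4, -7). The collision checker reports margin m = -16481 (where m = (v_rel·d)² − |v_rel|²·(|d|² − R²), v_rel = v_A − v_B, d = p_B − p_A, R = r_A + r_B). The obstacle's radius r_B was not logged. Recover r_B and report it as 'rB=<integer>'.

m = -16481
d = (-17, -18);  v_rel = (5, -3),  |v_rel|² = 34
v_rel×d = (5)·(-18) − (-3)·(-17) = -141
since m = R²·34 − (-141)²:  R² = (19881 + -16481) / 34 = 100
R = √100 = 10  ⇒  r_B = 10 − 8 = 2

rB=2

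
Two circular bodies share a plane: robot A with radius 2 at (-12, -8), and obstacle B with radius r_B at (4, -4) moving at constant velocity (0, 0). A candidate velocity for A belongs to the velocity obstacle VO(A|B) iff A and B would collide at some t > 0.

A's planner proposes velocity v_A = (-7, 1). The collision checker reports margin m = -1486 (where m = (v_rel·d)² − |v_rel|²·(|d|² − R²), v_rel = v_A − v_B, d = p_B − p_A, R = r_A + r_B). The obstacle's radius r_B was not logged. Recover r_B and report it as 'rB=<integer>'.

m = -1486
d = (16, 4);  v_rel = (-7, 1),  |v_rel|² = 50
v_rel×d = (-7)·(4) − (1)·(16) = -44
since m = R²·50 − (-44)²:  R² = (1936 + -1486) / 50 = 9
R = √9 = 3  ⇒  r_B = 3 − 2 = 1

rB=1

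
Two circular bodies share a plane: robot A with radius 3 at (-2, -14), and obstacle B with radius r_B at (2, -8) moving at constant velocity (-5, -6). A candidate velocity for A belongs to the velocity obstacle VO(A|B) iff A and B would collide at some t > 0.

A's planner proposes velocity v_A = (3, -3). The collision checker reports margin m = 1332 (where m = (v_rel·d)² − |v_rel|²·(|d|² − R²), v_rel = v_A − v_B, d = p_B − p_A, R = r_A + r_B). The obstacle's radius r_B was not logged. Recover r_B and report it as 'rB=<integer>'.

m = 1332
d = (4, 6);  v_rel = (8, 3),  |v_rel|² = 73
v_rel×d = (8)·(6) − (3)·(4) = 36
since m = R²·73 − 36²:  R² = (1296 + 1332) / 73 = 36
R = √36 = 6  ⇒  r_B = 6 − 3 = 3

rB=3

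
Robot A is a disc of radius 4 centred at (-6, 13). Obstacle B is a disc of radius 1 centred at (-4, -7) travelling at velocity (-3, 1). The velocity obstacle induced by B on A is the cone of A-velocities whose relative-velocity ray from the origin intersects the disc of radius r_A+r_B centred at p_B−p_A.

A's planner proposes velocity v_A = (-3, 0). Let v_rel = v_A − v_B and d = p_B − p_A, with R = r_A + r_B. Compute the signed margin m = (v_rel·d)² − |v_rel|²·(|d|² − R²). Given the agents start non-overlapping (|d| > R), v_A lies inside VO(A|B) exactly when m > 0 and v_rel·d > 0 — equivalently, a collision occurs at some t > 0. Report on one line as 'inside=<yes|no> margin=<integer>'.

d = (2, -20),  |d|² = 404;  R = 4+1 = 5,  c = 404−5² = 379
v_rel = (0, -1),  |v_rel|² = 1;  v_rel·d = (0)·(2) + (-1)·(-20) = 20
1·t² − 40·t + 379 = 0  ⇒  m = 20² − 1·379 = 21
m = 21 > 0,  v_rel·d = 20 > 0  ⇒  inside

inside=yes margin=21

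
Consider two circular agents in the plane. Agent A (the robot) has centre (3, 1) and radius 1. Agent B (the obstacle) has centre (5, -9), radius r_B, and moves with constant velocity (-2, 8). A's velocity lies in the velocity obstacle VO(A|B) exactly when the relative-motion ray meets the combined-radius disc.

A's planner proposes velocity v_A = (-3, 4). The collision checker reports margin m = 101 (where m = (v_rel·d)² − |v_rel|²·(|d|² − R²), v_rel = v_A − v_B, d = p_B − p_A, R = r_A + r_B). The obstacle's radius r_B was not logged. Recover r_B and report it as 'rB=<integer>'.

m = 101
d = (2, -10);  v_rel = (-1, -4),  |v_rel|² = 17
v_rel×d = (-1)·(-10) − (-4)·(2) = 18
since m = R²·17 − 18²:  R² = (324 + 101) / 17 = 25
R = √25 = 5  ⇒  r_B = 5 − 1 = 4

rB=4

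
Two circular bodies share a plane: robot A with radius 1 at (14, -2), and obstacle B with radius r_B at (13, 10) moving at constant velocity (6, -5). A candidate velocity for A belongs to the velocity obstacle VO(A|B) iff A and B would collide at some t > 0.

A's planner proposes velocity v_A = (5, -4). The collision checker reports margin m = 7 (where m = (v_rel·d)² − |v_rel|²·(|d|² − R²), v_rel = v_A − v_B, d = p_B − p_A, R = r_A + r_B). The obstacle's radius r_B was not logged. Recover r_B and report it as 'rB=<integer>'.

m = 7
d = (-1, 12);  v_rel = (-1, 1),  |v_rel|² = 2
v_rel×d = (-1)·(12) − (1)·(-1) = -11
since m = R²·2 − (-11)²:  R² = (121 + 7) / 2 = 64
R = √64 = 8  ⇒  r_B = 8 − 1 = 7

rB=7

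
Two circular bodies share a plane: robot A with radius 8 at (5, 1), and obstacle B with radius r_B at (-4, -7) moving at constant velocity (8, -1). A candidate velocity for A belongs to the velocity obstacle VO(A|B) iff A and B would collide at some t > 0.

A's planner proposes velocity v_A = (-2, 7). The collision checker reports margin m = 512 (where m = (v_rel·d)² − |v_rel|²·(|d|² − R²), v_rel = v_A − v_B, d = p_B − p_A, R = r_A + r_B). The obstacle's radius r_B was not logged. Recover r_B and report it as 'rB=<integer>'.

m = 512
d = (-9, -8);  v_rel = (-10, 8),  |v_rel|² = 164
v_rel×d = (-10)·(-8) − (8)·(-9) = 152
since m = R²·164 − 152²:  R² = (23104 + 512) / 164 = 144
R = √144 = 12  ⇒  r_B = 12 − 8 = 4

rB=4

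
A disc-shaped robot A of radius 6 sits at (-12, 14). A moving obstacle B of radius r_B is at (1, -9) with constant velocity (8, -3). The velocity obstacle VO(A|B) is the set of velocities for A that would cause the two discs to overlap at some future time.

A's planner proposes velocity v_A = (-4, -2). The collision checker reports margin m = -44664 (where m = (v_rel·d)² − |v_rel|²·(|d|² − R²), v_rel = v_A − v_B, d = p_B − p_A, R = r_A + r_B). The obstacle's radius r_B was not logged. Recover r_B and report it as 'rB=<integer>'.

m = -44664
d = (13, -23);  v_rel = (-12, 1),  |v_rel|² = 145
v_rel×d = (-12)·(-23) − (1)·(13) = 263
since m = R²·145 − 263²:  R² = (69169 + -44664) / 145 = 169
R = √169 = 13  ⇒  r_B = 13 − 6 = 7

rB=7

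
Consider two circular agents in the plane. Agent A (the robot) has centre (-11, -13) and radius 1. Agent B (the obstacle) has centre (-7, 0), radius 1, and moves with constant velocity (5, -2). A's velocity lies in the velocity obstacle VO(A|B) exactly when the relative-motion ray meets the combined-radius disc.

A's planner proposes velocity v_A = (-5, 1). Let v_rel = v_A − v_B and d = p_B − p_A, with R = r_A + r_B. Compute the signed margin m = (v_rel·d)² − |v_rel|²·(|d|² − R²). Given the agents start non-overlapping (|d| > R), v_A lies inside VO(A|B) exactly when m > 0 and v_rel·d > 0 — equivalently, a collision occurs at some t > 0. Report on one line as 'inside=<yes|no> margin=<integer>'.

d = (4, 13),  |d|² = 185;  R = 1+1 = 2,  c = 185−2² = 181
v_rel = (-10, 3),  |v_rel|² = 109;  v_rel·d = (-10)·(4) + (3)·(13) = -1
109·t² + 2·t + 181 = 0  ⇒  m = (-1)² − 109·181 = -19728
m = -19728 < 0,  v_rel·d = -1 < 0  ⇒  outside

inside=no margin=-19728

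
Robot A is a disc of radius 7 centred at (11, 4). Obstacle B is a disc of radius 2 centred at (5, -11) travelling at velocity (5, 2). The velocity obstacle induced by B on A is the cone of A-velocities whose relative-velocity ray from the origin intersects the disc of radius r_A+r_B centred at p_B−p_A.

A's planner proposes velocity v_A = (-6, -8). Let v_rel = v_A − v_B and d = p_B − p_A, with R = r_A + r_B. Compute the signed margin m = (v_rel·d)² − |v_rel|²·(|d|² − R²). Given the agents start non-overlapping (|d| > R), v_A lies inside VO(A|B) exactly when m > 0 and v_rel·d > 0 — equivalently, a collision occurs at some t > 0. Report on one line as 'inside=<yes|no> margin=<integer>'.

d = (-6, -15),  |d|² = 261;  R = 7+2 = 9,  c = 261−9² = 180
v_rel = (-11, -10),  |v_rel|² = 221;  v_rel·d = (-11)·(-6) + (-10)·(-15) = 216
221·t² − 432·t + 180 = 0  ⇒  m = 216² − 221·180 = 6876
m = 6876 > 0,  v_rel·d = 216 > 0  ⇒  inside

inside=yes margin=6876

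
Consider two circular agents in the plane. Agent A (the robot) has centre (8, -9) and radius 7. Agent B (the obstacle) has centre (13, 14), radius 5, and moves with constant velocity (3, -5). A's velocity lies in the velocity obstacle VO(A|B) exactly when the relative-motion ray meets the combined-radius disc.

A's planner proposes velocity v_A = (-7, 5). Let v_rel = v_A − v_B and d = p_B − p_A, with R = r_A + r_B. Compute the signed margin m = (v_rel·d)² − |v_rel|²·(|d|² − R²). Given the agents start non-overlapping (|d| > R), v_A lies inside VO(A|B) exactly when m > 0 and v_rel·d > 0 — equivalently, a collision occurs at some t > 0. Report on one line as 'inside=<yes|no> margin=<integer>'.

d = (5, 23),  |d|² = 554;  R = 7+5 = 12,  c = 554−12² = 410
v_rel = (-10, 10),  |v_rel|² = 200;  v_rel·d = (-10)·(5) + (10)·(23) = 180
200·t² − 360·t + 410 = 0  ⇒  m = 180² − 200·410 = -49600
m = -49600 < 0,  v_rel·d = 180 > 0  ⇒  outside

inside=no margin=-49600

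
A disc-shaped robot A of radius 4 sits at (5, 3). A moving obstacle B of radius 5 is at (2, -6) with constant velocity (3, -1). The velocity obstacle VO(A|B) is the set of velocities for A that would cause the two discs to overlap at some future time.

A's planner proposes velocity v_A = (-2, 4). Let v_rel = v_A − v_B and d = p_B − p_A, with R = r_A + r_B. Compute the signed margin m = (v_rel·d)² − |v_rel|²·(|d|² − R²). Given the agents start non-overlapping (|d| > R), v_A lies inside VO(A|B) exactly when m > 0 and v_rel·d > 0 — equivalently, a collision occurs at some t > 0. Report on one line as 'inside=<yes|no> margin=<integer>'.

d = (-3, -9),  |d|² = 90;  R = 4+5 = 9,  c = 90−9² = 9
v_rel = (-5, 5),  |v_rel|² = 50;  v_rel·d = (-5)·(-3) + (5)·(-9) = -30
50·t² + 60·t + 9 = 0  ⇒  m = (-30)² − 50·9 = 450
m = 450 > 0,  v_rel·d = -30 < 0  ⇒  outside

inside=no margin=450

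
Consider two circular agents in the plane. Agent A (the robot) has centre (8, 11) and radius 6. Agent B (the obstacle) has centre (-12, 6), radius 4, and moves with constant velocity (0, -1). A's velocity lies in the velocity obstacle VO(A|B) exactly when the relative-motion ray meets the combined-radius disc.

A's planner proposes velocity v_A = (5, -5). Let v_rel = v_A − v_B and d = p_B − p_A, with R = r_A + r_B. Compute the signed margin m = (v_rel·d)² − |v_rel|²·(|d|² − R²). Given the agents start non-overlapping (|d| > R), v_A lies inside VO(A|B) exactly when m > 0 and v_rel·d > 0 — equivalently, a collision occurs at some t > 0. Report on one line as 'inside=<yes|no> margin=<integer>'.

d = (-20, -5),  |d|² = 425;  R = 6+4 = 10,  c = 425−10² = 325
v_rel = (5, -4),  |v_rel|² = 41;  v_rel·d = (5)·(-20) + (-4)·(-5) = -80
41·t² + 160·t + 325 = 0  ⇒  m = (-80)² − 41·325 = -6925
m = -6925 < 0,  v_rel·d = -80 < 0  ⇒  outside

inside=no margin=-6925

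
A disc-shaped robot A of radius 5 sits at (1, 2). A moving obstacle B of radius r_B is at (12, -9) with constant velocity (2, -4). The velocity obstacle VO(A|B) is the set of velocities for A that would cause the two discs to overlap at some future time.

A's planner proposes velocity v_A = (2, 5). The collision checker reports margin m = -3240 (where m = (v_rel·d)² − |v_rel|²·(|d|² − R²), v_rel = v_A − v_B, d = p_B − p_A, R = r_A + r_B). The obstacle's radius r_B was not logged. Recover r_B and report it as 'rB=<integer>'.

m = -3240
d = (11, -11);  v_rel = (0, 9),  |v_rel|² = 81
v_rel×d = (0)·(-11) − (9)·(11) = -99
since m = R²·81 − (-99)²:  R² = (9801 + -3240) / 81 = 81
R = √81 = 9  ⇒  r_B = 9 − 5 = 4

rB=4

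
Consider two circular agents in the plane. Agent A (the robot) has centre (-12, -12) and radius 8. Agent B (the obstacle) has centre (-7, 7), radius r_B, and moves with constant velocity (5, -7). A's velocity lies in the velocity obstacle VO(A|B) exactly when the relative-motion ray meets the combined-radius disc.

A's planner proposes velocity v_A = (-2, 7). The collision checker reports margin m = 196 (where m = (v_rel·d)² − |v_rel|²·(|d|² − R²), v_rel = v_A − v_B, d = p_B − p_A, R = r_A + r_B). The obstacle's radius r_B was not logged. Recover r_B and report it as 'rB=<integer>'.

m = 196
d = (5, 19);  v_rel = (-7, 14),  |v_rel|² = 245
v_rel×d = (-7)·(19) − (14)·(5) = -203
since m = R²·245 − (-203)²:  R² = (41209 + 196) / 245 = 169
R = √169 = 13  ⇒  r_B = 13 − 8 = 5

rB=5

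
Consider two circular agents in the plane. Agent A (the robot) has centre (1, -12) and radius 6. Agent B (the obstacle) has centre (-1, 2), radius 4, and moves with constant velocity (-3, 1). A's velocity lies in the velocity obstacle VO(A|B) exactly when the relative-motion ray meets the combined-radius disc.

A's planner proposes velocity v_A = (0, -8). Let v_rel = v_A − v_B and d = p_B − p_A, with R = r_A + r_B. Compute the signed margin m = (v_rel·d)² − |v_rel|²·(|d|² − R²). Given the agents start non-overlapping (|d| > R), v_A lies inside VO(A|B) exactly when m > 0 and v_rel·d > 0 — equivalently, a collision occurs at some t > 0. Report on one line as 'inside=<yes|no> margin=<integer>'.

d = (-2, 14),  |d|² = 200;  R = 6+4 = 10,  c = 200−10² = 100
v_rel = (3, -9),  |v_rel|² = 90;  v_rel·d = (3)·(-2) + (-9)·(14) = -132
90·t² + 264·t + 100 = 0  ⇒  m = (-132)² − 90·100 = 8424
m = 8424 > 0,  v_rel·d = -132 < 0  ⇒  outside

inside=no margin=8424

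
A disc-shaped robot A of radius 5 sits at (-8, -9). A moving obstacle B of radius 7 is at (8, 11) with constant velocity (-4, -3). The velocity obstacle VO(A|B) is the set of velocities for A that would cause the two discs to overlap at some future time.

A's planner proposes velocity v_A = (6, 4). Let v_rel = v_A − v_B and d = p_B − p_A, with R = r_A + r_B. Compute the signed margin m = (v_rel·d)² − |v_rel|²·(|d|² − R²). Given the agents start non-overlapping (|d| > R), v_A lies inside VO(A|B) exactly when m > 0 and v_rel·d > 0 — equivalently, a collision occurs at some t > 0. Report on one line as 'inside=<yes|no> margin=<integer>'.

d = (16, 20),  |d|² = 656;  R = 5+7 = 12,  c = 656−12² = 512
v_rel = (10, 7),  |v_rel|² = 149;  v_rel·d = (10)·(16) + (7)·(20) = 300
149·t² − 600·t + 512 = 0  ⇒  m = 300² − 149·512 = 13712
m = 13712 > 0,  v_rel·d = 300 > 0  ⇒  inside

inside=yes margin=13712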